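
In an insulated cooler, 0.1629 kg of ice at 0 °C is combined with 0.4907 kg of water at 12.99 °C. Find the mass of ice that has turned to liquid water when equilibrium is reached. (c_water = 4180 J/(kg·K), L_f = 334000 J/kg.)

Heat available from the water dropping to 0 °C: 0.4907×4180×12.99 = 26644 J.
To melt every bit of ice: 0.1629×334000 = 54409 J.
26644 J < 54409 J, so only part of the ice melts and the system sits at 0 °C.
Mass melted = 26644/334000 ≈ 0.07977 kg.

m_melted ≈ 0.0798 kg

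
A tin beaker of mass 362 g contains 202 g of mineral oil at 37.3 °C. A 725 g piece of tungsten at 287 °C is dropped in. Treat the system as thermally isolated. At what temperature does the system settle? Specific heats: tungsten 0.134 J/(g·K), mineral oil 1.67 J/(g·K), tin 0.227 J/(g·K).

T_f ≈ 84.3 °C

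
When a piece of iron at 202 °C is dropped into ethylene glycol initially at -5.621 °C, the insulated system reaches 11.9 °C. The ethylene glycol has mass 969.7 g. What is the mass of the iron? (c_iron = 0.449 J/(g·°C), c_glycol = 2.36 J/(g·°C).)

m ≈ 470 g

Net heat exchanged in the isolated system is zero:
m×0.449×(11.9 − 202) + 969.7×2.36×(11.9 − (-5.621)) = 0
-85.35 m = -40097
m = -40097/-85.35 ≈ 469.8 g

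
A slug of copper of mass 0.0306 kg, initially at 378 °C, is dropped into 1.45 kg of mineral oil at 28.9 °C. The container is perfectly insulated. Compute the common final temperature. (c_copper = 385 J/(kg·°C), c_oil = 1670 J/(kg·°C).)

T_f ≈ 30.6 °C

Heat lost by the copper equals heat gained by the oil:
0.0306×385×(378 − T) = 1.45×1670×(T − 28.9)
11.78(378 − T) = 2421.5(T − 28.9)
2433.3 T = 74435  ⇒  T ≈ 30.59 °C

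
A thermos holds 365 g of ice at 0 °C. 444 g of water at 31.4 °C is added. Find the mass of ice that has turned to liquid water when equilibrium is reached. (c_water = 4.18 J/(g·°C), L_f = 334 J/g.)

Cooling the water to 0 °C releases 444×4.18×31.4 = 58276 J.
To melt every bit of ice: 365×334 = 121910 J.
Since 58276 < 121910 J, not all the ice melts; equilibrium is at 0 °C.
Mass melted = 58276/334 ≈ 174.5 g.

m_melted ≈ 174 g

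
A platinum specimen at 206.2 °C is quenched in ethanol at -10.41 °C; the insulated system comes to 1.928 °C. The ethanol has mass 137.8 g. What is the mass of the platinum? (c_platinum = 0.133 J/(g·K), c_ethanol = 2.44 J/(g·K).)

Heat gained plus heat lost sum to zero:
m·0.133·(1.928 − 206.2) + 137.8·2.44·(1.928 − (-10.41)) = 0
-27.17 m = -4148.4
m = -4148.4/-27.17 ≈ 152.7 g

m ≈ 153 g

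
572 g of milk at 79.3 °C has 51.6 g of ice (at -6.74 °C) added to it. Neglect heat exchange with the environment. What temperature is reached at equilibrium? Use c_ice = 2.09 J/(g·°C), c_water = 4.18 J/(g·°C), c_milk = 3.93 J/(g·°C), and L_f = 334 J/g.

T_f ≈ 65.1 °C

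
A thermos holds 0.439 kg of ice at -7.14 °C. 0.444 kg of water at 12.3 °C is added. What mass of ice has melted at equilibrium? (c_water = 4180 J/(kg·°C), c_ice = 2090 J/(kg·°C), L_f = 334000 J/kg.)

m_melted ≈ 0.0487 kg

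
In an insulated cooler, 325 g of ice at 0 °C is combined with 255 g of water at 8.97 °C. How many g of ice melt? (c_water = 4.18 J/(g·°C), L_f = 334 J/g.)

Cooling the water to 0 °C releases 255·4.18·8.97 = 9561.1 J.
Fully melting the ice requires m_ice L_f = 325·334 = 108550 J.
Since 9561.1 < 108550 J, not all the ice melts; equilibrium is at 0 °C.
m_melt = 9561.1 / L_f = 28.63 g.

m_melted ≈ 28.6 g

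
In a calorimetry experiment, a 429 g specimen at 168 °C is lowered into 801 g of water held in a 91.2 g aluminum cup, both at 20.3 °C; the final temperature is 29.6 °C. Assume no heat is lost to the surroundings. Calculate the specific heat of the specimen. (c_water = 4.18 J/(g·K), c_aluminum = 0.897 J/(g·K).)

Let T be the final temperature. ΣQ_i = 0:
429×c×(29.6 − 168) + 801×4.18×(29.6 − 20.3) + 91.2×0.897×(29.6 − 20.3) = 0
-59374 c = -31899
c = -31899/-59374 ≈ 0.5373 J/(g·K)

c ≈ 0.537 J/(g·K)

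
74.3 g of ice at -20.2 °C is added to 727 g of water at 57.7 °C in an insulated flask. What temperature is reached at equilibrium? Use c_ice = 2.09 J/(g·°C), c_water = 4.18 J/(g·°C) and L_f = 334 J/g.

Energy balance with sensible and latent terms:
ice -20.2→0 °C: 74.3·2.09·20.2 = 3136.8
  fusion: m_ice L_f = 74.3·334 = 24816
  warm the meltwater: 310.57 T
  water: 3038.9(T − 57.7)
3349.4 T = 175342 − 27953 = 147389
T ≈ 44.00 °C — above 0 °C, consistent with complete melting.

T_f ≈ 44.0 °C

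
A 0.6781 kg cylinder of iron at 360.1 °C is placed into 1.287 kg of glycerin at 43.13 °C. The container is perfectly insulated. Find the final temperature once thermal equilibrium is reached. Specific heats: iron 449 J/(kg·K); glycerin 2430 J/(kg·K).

T_f ≈ 71.3 °C

Set heat shed by the hot body equal to heat absorbed by the cold body:
0.6781·449·(360.1 − T) = 1.287·2430·(T − 43.13)
304.47(360.1 − T) = 3127.4(T − 43.13)
3431.9 T = 244524  ⇒  T ≈ 71.25 °C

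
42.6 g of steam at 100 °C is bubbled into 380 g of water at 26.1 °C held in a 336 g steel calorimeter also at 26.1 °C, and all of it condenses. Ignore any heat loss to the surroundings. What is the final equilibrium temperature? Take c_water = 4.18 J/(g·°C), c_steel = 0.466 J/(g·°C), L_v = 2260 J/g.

T_f ≈ 83.0 °C

Let T be the final temperature. ΣQ_i = 0:
steam→water at 100 °C releases m L_v = 42.6×2260 = 96276; condensed water 100 °C→T: 178.07(T − 100); water warms: 380×4.18×(T − 26.1) = 1588.4(T − 26.1); cup: 156.58(T − 26.1)
1923 T = 96276 + 17807 + 45544 = 159627
T ≈ 83.01 °C (< 100 °C, so full condensation is consistent).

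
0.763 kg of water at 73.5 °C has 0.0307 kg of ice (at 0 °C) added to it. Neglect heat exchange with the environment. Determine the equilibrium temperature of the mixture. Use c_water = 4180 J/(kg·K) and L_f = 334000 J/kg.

T_f ≈ 67.6 °C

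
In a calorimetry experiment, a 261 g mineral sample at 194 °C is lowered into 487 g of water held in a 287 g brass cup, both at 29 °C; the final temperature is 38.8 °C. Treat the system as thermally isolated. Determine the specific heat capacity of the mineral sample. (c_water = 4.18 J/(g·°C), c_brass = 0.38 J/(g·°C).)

Conservation of energy gives ΣQ = 0:
261×c×(38.8 − 194) + 487×4.18×(38.8 − 29) + 287×0.38×(38.8 − 29) = 0
-40507 c = -21018
c = -21018/-40507 ≈ 0.5189 J/(g·°C)

c ≈ 0.519 J/(g·°C)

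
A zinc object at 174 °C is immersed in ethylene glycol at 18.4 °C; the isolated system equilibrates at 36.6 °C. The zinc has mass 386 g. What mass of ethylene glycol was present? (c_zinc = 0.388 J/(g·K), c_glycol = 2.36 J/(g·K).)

m ≈ 479 g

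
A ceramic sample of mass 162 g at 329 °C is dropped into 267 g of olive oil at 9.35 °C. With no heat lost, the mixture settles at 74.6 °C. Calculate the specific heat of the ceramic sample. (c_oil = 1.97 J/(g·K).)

Net heat exchanged in the isolated system is zero:
162×c×(74.6 − 329) + 267×1.97×(74.6 − 9.35) = 0
-41213 c = -34321
c = -34321/-41213 ≈ 0.8328 J/(g·K)

c ≈ 0.833 J/(g·K)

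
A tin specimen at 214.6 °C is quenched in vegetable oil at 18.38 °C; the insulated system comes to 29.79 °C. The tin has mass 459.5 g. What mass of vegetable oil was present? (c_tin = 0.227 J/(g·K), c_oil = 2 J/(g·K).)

m ≈ 845 g

|Q_tin| = |Q_oil|:
459.5×0.227×(214.6 − 29.79) = m×2×(29.79 − 18.38)
22.82 m = 19277  ⇒  m ≈ 844.7 g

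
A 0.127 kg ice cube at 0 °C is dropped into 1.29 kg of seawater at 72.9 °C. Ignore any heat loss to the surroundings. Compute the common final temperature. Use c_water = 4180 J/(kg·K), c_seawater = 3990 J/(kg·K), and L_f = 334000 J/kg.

Energy conservation, ΣQ = 0:
fusion: m_ice L_f = 0.127·334000 = 42418
  meltwater 0→T: 0.127·4180·T = 530.86 T
  seawater cools: 1.29·3990·(T − 72.9) = 5147.1(T − 72.9)
5678 T = 375224 − 42418 = 332806
T ≈ 58.61 °C — above 0 °C, consistent with complete melting.

T_f ≈ 58.6 °C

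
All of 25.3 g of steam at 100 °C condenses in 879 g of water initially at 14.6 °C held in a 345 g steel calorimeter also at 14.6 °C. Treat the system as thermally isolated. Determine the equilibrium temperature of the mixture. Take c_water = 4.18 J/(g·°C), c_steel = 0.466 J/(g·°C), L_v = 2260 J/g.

Energy conservation, ΣQ = 0:
steam→water at 100 °C releases m L_v = 25.3·2260 = 57178
  condensate cools 100→T: 25.3·4.18·(T − 100) = 105.75(T − 100)
  original water: 3674.2(T − 14.6)
  steel cup: 345·0.466·(T − 14.6) = 160.77(T − 14.6)
3940.7 T = 57178 + 10575 + 55991 = 123744
T ≈ 31.40 °C, under the boiling point, so the assumption holds.

T_f ≈ 31.4 °C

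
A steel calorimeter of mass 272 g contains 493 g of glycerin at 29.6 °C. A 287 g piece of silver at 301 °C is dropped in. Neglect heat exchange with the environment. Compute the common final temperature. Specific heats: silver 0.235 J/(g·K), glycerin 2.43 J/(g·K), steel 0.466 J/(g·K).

Net heat exchanged in the isolated system is zero:
287×0.235×(T − 301) + 493×2.43×(T − 29.6) + 272×0.466×(T − 29.6) = 0
(67.44 + 1198 + 126.75) T = 67.44×301 + 1198×29.6 + 126.75×29.6
T ≈ 42.75 °C

T_f ≈ 42.7 °C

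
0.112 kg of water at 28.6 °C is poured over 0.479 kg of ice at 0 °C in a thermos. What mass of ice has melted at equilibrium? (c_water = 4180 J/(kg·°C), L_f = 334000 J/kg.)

m_melted ≈ 0.0401 kg

Heat available from the water dropping to 0 °C: 0.112×4180×28.6 = 13389 J.
Fully melting the ice requires m_ice L_f = 0.479×334000 = 159986 J.
Since 13389 < 159986 J, not all the ice melts; equilibrium is at 0 °C.
Mass melted = 13389/334000 ≈ 0.04009 kg.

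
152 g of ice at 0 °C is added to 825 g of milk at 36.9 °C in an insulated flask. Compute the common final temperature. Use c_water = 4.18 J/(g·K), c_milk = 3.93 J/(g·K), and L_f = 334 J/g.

T_f ≈ 17.8 °C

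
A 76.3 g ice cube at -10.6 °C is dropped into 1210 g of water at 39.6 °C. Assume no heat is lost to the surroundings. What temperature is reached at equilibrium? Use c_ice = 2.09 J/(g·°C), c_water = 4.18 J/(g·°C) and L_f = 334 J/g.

Conservation of energy gives ΣQ = 0:
warm ice to 0 °C: 76.3×2.09×(0 − (-10.6)) = 1690.4
  fusion: m_ice L_f = 76.3×334 = 25484
  warm the meltwater: 318.93 T
  water cools: 1210×4.18×(T − 39.6) = 5057.8(T − 39.6)
5376.7 T = 200289 − 27175 = 173114
T ≈ 32.20 °C. Since T > 0 °C, the all-ice-melts assumption holds.

T_f ≈ 32.2 °C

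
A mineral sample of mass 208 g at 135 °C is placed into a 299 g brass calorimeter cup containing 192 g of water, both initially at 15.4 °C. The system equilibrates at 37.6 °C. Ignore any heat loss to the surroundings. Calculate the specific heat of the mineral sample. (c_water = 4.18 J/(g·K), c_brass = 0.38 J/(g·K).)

Taking heat into each body as positive, Σ m c ΔT = 0:
208×c×(37.6 − 135) + 192×4.18×(37.6 − 15.4) + 299×0.38×(37.6 − 15.4) = 0
-20259 c = -20339
c = -20339/-20259 ≈ 1.004 J/(g·K)

c ≈ 1 J/(g·K)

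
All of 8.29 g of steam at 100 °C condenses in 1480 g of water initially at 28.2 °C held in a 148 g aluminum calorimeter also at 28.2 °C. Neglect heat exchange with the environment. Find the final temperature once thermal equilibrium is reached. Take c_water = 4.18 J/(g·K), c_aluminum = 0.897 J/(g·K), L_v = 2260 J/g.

Let T be the final temperature. ΣQ_i = 0:
latent heat released on condensation: 8.29·2260 = 18735; condensed water 100 °C→T: 34.65(T − 100); original water: 6186.4(T − 28.2); aluminum cup: 148·0.897·(T − 28.2) = 132.76(T − 28.2)
6353.8 T = 18735 + 3465.2 + 178200 = 200401
T ≈ 31.54 °C — below 100 °C, confirming all the steam condensed.

T_f ≈ 31.5 °C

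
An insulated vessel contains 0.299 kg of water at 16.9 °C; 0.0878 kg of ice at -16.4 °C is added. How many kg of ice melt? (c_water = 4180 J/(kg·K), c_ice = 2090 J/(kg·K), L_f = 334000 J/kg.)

Cooling the water to 0 °C releases 0.299·4180·16.9 = 21122 J.
Of that, 0.0878·2090·16.4 = 3009.4 J goes to bring the ice to 0 °C, leaving 18113 J.
Fully melting the ice requires m_ice L_f = 0.0878·334000 = 29325 J.
That's not enough to melt it all — equilibrium is at 0 °C with ice remaining.
Mass melted = 18113/334000 ≈ 0.05423 kg.

m_melted ≈ 0.0542 kg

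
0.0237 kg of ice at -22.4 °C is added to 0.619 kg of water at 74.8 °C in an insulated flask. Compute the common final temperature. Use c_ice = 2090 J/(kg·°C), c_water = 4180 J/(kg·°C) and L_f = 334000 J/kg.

Heat gained plus heat lost sum to zero:
ice -22.4→0 °C: 0.0237·2090·22.4 = 1109.5; melt ice: 0.0237·334000 = 7915.8; meltwater 0→T: 0.0237·4180·T = 99.07 T; water cools: 0.619·4180·(T − 74.8) = 2587.4(T − 74.8)
2686.5 T = 193539 − 9025.3 = 184514
T ≈ 68.68 °C. Since T > 0 °C, the all-ice-melts assumption holds.

T_f ≈ 68.7 °C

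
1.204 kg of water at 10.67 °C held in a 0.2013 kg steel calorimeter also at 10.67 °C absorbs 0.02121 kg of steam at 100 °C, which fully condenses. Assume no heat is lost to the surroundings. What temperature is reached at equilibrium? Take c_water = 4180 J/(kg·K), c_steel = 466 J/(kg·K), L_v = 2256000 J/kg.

T_f ≈ 21.4 °C

Setting the total heat transfer to zero:
steam→water at 100 °C releases m L_v = 0.02121×2256000 = 47850
  condensed water 100 °C→T: 88.66(T − 100)
  water warms: 1.204×4180×(T − 10.67) = 5032.7(T − 10.67)
  cup: 93.81(T − 10.67)
5215.2 T = 47850 + 8865.8 + 54700 = 111416
T ≈ 21.36 °C, under the boiling point, so the assumption holds.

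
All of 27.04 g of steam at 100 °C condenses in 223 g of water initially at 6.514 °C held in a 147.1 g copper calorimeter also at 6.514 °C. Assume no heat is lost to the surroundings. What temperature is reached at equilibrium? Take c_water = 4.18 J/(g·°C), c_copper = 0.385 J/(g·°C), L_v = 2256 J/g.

Heat gained plus heat lost sum to zero:
condense steam: −27.04·2256 = −61002; condensed water 100 °C→T: 113.03(T − 100); original water: 932.14(T − 6.514); copper cup: 147.1·0.385·(T − 6.514) = 56.63(T − 6.514)
1101.8 T = 61002 + 11303 + 6440.9 = 78746
T ≈ 71.47 °C, under the boiling point, so the assumption holds.

T_f ≈ 71.5 °C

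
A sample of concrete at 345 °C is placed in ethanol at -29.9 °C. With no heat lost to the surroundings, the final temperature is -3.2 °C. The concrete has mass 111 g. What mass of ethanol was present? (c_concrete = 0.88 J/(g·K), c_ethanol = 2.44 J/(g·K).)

Energy conservation, ΣQ = 0:
111×0.88×(-3.2 − 345) + m×2.44×(-3.2 − (-29.9)) = 0
65.15 m = 34012
m = 34012/65.15 ≈ 522.1 g

m ≈ 522 g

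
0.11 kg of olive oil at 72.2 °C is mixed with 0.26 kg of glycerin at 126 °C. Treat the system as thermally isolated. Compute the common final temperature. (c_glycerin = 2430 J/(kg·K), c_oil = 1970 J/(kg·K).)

Heat lost by the glycerin equals heat gained by the oil:
0.26*2430*(126 − T) = 0.11*1970*(T − 72.2)
631.8(126 − T) = 216.7(T − 72.2)
848.5 T = 95253  ⇒  T ≈ 112.26 °C

T_f ≈ 112.3 °C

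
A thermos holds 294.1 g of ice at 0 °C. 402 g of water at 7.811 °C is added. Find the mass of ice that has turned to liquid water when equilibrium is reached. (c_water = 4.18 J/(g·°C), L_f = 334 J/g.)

m_melted ≈ 39.3 g

Water can give up m c ΔT = 402×4.18×7.811 = 13125 J before reaching 0 °C.
Melting all 294.1 g of ice would need 294.1×334 = 98229 J.
Since 13125 < 98229 J, not all the ice melts; equilibrium is at 0 °C.
m_melted×334 = 13125  ⇒  m_melted ≈ 39.3 g.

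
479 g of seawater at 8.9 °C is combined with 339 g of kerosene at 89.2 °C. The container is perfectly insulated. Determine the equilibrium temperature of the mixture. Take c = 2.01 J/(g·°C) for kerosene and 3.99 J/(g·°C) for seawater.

T_f ≈ 30.0 °C

Let T be the final temperature. ΣQ_i = 0:
339×2.01×(T − 89.2) + 479×3.99×(T − 8.9) = 0
(681.39 + 1911.2) T = 681.39×89.2 + 1911.2×8.9
T ≈ 30.00 °C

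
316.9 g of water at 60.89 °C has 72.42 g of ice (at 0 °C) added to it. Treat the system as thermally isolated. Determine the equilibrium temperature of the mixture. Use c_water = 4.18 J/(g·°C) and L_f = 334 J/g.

T_f ≈ 34.7 °C

Energy conservation, ΣQ = 0:
melt ice: 72.42×334 = 24188
  meltwater 0→T: 72.42×4.18×T = 302.72 T
  water: 1324.6(T − 60.89)
1627.4 T = 80657 − 24188 = 56469
T ≈ 34.70 °C (positive, so assuming full melt was valid).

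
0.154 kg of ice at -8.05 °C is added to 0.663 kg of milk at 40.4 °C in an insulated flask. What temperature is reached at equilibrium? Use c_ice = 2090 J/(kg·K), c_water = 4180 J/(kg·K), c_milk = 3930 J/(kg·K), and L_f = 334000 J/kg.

Heat gained plus heat lost sum to zero:
warm ice to 0 °C: 0.154·2090·(0 − (-8.05)) = 2591
  fusion: m_ice L_f = 0.154·334000 = 51436
  meltwater 0→T: 0.154·4180·T = 643.72 T
  milk: 2605.6(T − 40.4)
3249.3 T = 105266 − 54027 = 51239
T ≈ 15.77 °C. Since T > 0 °C, the all-ice-melts assumption holds.

T_f ≈ 15.8 °C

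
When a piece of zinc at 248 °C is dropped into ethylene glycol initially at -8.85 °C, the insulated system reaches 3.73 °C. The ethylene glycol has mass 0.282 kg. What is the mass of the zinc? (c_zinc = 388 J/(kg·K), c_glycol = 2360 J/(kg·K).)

Energy conservation, ΣQ = 0:
m·388·(3.73 − 248) + 0.282·2360·(3.73 − (-8.85)) = 0
-94777 m = -8372.2
m = -8372.2/-94777 ≈ 0.08834 kg

m ≈ 0.0883 kg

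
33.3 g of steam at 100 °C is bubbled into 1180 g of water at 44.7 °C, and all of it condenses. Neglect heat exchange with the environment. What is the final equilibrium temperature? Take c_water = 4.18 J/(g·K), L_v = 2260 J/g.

Taking heat into each body as positive, Σ m c ΔT = 0:
steam→water at 100 °C releases m L_v = 33.3×2260 = 75258
  condensate cools 100→T: 33.3×4.18×(T − 100) = 139.19(T − 100)
  water warms: 1180×4.18×(T − 44.7) = 4932.4(T − 44.7)
5071.6 T = 75258 + 13919 + 220478 = 309656
T ≈ 61.06 °C, under the boiling point, so the assumption holds.

T_f ≈ 61.1 °C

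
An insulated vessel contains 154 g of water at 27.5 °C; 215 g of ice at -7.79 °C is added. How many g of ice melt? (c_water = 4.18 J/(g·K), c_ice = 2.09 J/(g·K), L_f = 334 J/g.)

Cooling the water to 0 °C releases 154·4.18·27.5 = 17702 J.
Of that, 215·2.09·7.79 = 3500.4 J goes to bring the ice to 0 °C, leaving 14202 J.
To melt every bit of ice: 215·334 = 71810 J.
That's not enough to melt it all — equilibrium is at 0 °C with ice remaining.
m_melt = 14202 / L_f = 42.52 g.

m_melted ≈ 42.5 g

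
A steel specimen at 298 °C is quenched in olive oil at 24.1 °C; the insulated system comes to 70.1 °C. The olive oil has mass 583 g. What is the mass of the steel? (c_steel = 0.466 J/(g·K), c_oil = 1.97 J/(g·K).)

m ≈ 497 g

|Q_steel| = |Q_oil|:
m×0.466×(298 − 70.1) = 583×1.97×(70.1 − 24.1)
106.2 m = 52831  ⇒  m ≈ 497.5 g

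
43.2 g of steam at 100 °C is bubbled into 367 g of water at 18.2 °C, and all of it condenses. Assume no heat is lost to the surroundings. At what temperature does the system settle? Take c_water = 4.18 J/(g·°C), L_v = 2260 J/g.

Energy conservation, ΣQ = 0:
latent heat released on condensation: 43.2×2260 = 97632
  condensate cools 100→T: 43.2×4.18×(T − 100) = 180.58(T − 100)
  original water: 1534.1(T − 18.2)
1714.6 T = 97632 + 18058 + 27920 = 143609
T ≈ 83.76 °C — below 100 °C, confirming all the steam condensed.

T_f ≈ 83.8 °C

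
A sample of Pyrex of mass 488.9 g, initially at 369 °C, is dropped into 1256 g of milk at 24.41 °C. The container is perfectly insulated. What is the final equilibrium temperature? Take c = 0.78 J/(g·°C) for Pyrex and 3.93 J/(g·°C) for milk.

T_f ≈ 49.1 °C

Setting the total heat transfer to zero:
488.9·0.78·(T − 369) + 1256·3.93·(T − 24.41) = 0
381.34(T − 369) + 4936.1(T − 24.41) = 0
5317.4 T = 261205
T ≈ 49.12 °C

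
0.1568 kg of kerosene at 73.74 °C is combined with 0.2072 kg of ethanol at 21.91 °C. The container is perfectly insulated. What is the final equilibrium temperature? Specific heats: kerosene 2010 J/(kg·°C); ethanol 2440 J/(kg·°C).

T_f ≈ 41.8 °C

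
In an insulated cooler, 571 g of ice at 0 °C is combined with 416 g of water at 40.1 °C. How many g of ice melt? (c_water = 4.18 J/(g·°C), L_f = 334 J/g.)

Heat available from the water dropping to 0 °C: 416·4.18·40.1 = 69729 J.
To melt every bit of ice: 571·334 = 190714 J.
69729 J < 190714 J, so only part of the ice melts and the system sits at 0 °C.
Mass melted = 69729/334 ≈ 208.8 g.

m_melted ≈ 209 g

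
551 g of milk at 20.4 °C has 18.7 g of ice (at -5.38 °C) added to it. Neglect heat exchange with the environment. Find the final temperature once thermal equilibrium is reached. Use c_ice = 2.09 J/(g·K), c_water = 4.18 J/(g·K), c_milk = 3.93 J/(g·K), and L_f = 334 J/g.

T_f ≈ 16.8 °C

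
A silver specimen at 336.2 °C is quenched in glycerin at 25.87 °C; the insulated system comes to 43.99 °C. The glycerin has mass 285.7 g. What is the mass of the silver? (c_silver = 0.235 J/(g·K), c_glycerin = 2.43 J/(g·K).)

Heat lost by the silver = heat gained by the glycerin:
m×0.235×(336.2 − 43.99) = 285.7×2.43×(43.99 − 25.87)
68.67 m = 12580  ⇒  m ≈ 183.2 g

m ≈ 183 g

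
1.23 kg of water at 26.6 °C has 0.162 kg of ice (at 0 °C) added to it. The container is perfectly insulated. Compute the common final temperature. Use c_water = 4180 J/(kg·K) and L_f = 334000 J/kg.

T_f ≈ 14.2 °C

Sum of m c ΔT and latent-heat terms is zero:
melt ice: 0.162×334000 = 54108; meltwater 0→T: 0.162×4180×T = 677.16 T; water cools: 1.23×4180×(T − 26.6) = 5141.4(T − 26.6)
5818.6 T = 136761 − 54108 = 82653
T ≈ 14.21 °C. Since T > 0 °C, the all-ice-melts assumption holds.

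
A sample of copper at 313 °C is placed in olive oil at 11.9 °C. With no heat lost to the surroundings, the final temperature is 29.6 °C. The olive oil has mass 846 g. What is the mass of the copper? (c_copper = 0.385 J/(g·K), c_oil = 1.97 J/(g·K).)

m ≈ 270 g

|Q_copper| = |Q_oil|:
m·0.385·(313 − 29.6) = 846·1.97·(29.6 − 11.9)
109.11 m = 29499  ⇒  m ≈ 270.4 g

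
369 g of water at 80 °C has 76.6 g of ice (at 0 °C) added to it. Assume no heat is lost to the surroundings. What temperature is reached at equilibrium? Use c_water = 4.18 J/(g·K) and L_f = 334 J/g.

Energy balance with sensible and latent terms:
latent heat to melt: 76.6·334 = 25584; warm the meltwater: 320.19 T; water cools: 369·4.18·(T − 80) = 1542.4(T − 80)
1862.6 T = 123394 − 25584 = 97809
T ≈ 52.51 °C. Since T > 0 °C, the all-ice-melts assumption holds.

T_f ≈ 52.5 °C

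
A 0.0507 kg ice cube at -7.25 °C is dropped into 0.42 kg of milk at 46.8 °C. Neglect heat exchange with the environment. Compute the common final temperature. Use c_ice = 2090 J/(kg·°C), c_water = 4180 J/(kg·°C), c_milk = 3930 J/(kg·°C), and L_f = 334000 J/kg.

T_f ≈ 32.0 °C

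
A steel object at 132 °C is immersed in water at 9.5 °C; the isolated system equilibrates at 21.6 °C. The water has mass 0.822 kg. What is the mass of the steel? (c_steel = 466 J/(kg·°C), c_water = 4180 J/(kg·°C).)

m ≈ 0.808 kg

Net heat exchanged in the isolated system is zero:
m×466×(21.6 − 132) + 0.822×4180×(21.6 − 9.5) = 0
-51446 m = -41575
m = -41575/-51446 ≈ 0.8081 kg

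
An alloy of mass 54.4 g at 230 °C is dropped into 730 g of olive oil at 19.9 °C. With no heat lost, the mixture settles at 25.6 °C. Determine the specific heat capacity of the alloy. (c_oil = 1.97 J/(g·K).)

m_s c (T_s − T_f) = m_oil c_oil (T_f − T_0):
54.4×c×(230 − 25.6) = 730×1.97×(25.6 − 19.9)
11119 c = 8197.2  ⇒  c ≈ 0.7372 J/(g·K)

c ≈ 0.737 J/(g·K)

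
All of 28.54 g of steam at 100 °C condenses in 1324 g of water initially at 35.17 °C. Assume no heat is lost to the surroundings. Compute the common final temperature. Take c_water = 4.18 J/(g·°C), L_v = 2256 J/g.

Energy balance with sensible and latent terms:
latent heat released on condensation: 28.54×2256 = 64386; condensate cools 100→T: 28.54×4.18×(T − 100) = 119.3(T − 100); water warms: 1324×4.18×(T − 35.17) = 5534.3(T − 35.17)
5653.6 T = 64386 + 11930 + 194642 = 270958
T ≈ 47.93 °C (< 100 °C, so full condensation is consistent).

T_f ≈ 47.9 °C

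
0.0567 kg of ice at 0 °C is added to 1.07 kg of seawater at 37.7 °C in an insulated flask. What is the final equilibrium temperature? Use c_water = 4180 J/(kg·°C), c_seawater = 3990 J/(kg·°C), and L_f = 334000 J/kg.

T_f ≈ 31.5 °C

Heat gained plus heat lost sum to zero:
melt ice: 0.0567·334000 = 18938
  meltwater 0→T: 0.0567·4180·T = 237.01 T
  seawater cools: 1.07·3990·(T − 37.7) = 4269.3(T − 37.7)
4506.3 T = 160953 − 18938 = 142015
T ≈ 31.51 °C. Since T > 0 °C, the all-ice-melts assumption holds.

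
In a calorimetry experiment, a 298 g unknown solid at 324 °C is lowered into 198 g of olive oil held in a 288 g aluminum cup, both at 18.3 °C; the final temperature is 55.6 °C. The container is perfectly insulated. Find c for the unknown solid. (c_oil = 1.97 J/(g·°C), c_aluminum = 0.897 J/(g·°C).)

c ≈ 0.302 J/(g·°C)

Heat gained plus heat lost sum to zero:
298×c×(55.6 − 324) + 198×1.97×(55.6 − 18.3) + 288×0.897×(55.6 − 18.3) = 0
-79983 c = -24185
c = -24185/-79983 ≈ 0.3024 J/(g·°C)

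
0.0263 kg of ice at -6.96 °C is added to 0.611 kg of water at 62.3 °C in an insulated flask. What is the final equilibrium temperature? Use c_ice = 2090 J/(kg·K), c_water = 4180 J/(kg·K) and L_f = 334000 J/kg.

T_f ≈ 56.3 °C

Heat gained plus heat lost sum to zero:
warm ice to 0 °C: 0.0263×2090×(0 − (-6.96)) = 382.57; fusion: m_ice L_f = 0.0263×334000 = 8784.2; warm the meltwater: 109.93 T; water cools: 0.611×4180×(T − 62.3) = 2554(T − 62.3)
2663.9 T = 159113 − 9166.8 = 149946
T ≈ 56.29 °C (positive, so assuming full melt was valid).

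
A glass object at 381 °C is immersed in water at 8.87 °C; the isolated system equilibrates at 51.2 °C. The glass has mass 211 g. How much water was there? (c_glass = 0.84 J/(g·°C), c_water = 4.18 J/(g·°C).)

Conservation of energy gives ΣQ = 0:
211×0.84×(51.2 − 381) + m×4.18×(51.2 − 8.87) = 0
176.94 m = 58454
m = 58454/176.94 ≈ 330.4 g

m ≈ 330 g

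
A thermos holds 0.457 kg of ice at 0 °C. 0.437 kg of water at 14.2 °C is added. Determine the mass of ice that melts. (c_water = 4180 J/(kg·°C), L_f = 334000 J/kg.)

Heat available from the water dropping to 0 °C: 0.437×4180×14.2 = 25939 J.
Melting all 0.457 kg of ice would need 0.457×334000 = 152638 J.
That's not enough to melt it all — equilibrium is at 0 °C with ice remaining.
m_melt = 25939 / L_f = 0.07766 kg.

m_melted ≈ 0.0777 kg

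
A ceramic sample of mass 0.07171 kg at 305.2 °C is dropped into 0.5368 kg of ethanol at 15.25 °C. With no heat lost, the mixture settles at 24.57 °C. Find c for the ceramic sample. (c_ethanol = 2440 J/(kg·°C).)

c ≈ 607 J/(kg·°C)

Heat lost by the ceramic sample = heat gained by the ethanol:
0.07171·c·(305.2 − 24.57) = 0.5368·2440·(24.57 − 15.25)
20.12 c = 12207  ⇒  c ≈ 606.6 J/(kg·°C)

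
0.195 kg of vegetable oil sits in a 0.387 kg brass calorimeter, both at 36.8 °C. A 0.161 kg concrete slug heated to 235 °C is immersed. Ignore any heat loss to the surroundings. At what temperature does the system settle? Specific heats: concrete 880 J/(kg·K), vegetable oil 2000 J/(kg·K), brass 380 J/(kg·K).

T_f ≈ 78.2 °C

T_f is the heat-capacity-weighted average of the initial temperatures:
T_f = (141.68·235 + 390·36.8 + 147.06·36.8) / (141.68 + 390 + 147.06)
    = 53059 / 678.74 ≈ 78.17 °C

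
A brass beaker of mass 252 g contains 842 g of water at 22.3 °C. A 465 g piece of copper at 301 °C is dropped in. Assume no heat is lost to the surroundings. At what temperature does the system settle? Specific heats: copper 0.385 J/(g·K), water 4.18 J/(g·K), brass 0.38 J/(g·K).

Energy conservation, ΣQ = 0:
465*0.385*(T − 301) + 842*4.18*(T − 22.3) + 252*0.38*(T − 22.3) = 0
179.03(T − 301) + 3519.6(T − 22.3) + 95.76(T − 22.3) = 0
3794.3 T = 134508
T = 134508/3794.3 ≈ 35.45 °C

T_f ≈ 35.4 °C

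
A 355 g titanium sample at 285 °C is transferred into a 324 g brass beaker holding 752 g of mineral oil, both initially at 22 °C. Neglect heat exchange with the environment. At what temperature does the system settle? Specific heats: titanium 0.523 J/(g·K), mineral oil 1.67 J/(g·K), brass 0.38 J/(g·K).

T_f ≈ 53.2 °C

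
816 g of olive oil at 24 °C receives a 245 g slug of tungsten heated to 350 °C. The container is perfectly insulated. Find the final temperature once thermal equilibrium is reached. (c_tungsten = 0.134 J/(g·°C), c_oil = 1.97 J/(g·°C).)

T_f ≈ 30.5 °C

Let T be the final temperature. ΣQ_i = 0:
245·0.134·(T − 350) + 816·1.97·(T − 24) = 0
32.83(T − 350) + 1607.5(T − 24) = 0
(32.83 + 1607.5) T = 32.83·350 + 1607.5·24
T = 50071 / 1640.3 = 30.5 °C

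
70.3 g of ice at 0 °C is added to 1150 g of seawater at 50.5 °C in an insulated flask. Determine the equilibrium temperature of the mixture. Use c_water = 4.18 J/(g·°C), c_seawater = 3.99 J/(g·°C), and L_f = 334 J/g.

Net heat exchanged in the isolated system is zero:
fusion: m_ice L_f = 70.3·334 = 23480; meltwater 0→T: 70.3·4.18·T = 293.85 T; seawater cools: 1150·3.99·(T − 50.5) = 4588.5(T − 50.5)
4882.4 T = 231719 − 23480 = 208239
T ≈ 42.65 °C (positive, so assuming full melt was valid).

T_f ≈ 42.7 °C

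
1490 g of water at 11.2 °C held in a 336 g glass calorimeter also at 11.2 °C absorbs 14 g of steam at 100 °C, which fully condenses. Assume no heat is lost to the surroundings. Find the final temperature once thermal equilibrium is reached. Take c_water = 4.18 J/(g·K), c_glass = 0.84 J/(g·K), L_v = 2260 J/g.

T_f ≈ 16.8 °C

Let T be the final temperature. ΣQ_i = 0:
latent heat released on condensation: 14×2260 = 31640
  condensate cools 100→T: 14×4.18×(T − 100) = 58.52(T − 100)
  water warms: 1490×4.18×(T − 11.2) = 6228.2(T − 11.2)
  cup: 282.24(T − 11.2)
6569 T = 31640 + 5852 + 72917 = 110409
T ≈ 16.81 °C, under the boiling point, so the assumption holds.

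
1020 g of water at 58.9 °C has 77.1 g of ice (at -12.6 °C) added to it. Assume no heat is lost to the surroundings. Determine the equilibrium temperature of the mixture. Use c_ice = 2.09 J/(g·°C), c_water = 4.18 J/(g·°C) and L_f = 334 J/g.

Net heat exchanged in the isolated system is zero:
warm ice to 0 °C: 77.1·2.09·(0 − (-12.6)) = 2030.4
  latent heat to melt: 77.1·334 = 25751
  warm the meltwater: 322.28 T
  water cools: 1020·4.18·(T − 58.9) = 4263.6(T − 58.9)
4585.9 T = 251126 − 27782 = 223344
T ≈ 48.70 °C. Since T > 0 °C, the all-ice-melts assumption holds.

T_f ≈ 48.7 °C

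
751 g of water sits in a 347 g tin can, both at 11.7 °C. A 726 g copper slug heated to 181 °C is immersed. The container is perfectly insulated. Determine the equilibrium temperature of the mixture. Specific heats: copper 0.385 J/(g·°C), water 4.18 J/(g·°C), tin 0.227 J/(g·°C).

T_f ≈ 25.2 °C

Net heat exchanged in the isolated system is zero:
726×0.385×(T − 181) + 751×4.18×(T − 11.7) + 347×0.227×(T − 11.7) = 0
(279.51 + 3139.2 + 78.77) T = 279.51×181 + 3139.2×11.7 + 78.77×11.7
T = 88241/3497.5 ≈ 25.23 °C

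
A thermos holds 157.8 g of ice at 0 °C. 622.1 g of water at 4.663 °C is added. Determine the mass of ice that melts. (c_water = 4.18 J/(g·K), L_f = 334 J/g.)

Heat available from the water dropping to 0 °C: 622.1×4.18×4.663 = 12126 J.
To melt every bit of ice: 157.8×334 = 52705 J.
12126 J < 52705 J, so only part of the ice melts and the system sits at 0 °C.
m_melt = 12126 / L_f = 36.3 g.

m_melted ≈ 36.3 g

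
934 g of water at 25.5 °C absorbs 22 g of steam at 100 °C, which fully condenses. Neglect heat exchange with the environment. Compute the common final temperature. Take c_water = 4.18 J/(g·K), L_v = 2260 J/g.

T_f ≈ 39.7 °C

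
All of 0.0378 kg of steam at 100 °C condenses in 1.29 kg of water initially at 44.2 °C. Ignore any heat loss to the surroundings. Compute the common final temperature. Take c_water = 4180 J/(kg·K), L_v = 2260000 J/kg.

Energy balance with sensible and latent terms:
condense steam: −0.0378×2260000 = −85428
  condensate cools 100→T: 0.0378×4180×(T − 100) = 158(T − 100)
  original water: 5392.2(T − 44.2)
5550.2 T = 85428 + 15800 + 238335 = 339564
T ≈ 61.18 °C — below 100 °C, confirming all the steam condensed.

T_f ≈ 61.2 °C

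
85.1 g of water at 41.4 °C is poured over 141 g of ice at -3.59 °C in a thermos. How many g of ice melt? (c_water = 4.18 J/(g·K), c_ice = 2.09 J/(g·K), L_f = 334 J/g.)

Water can give up m c ΔT = 85.1×4.18×41.4 = 14727 J before reaching 0 °C.
Warming the ice to 0 °C takes 141×2.09×3.59 = 1057.9 J, leaving 13669 J for melting.
Fully melting the ice requires m_ice L_f = 141×334 = 47094 J.
13669 J < 47094 J, so only part of the ice melts and the system sits at 0 °C.
m_melted×334 = 13669  ⇒  m_melted ≈ 40.92 g.

m_melted ≈ 40.9 g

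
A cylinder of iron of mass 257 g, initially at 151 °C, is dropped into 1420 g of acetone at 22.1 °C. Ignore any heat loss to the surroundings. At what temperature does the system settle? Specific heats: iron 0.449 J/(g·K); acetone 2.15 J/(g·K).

T_f ≈ 26.8 °C

Setting the total heat transfer to zero:
257·0.449·(T − 151) + 1420·2.15·(T − 22.1) = 0
115.39(T − 151) + 3053(T − 22.1) = 0
3168.4 T = 84896
T ≈ 26.79 °C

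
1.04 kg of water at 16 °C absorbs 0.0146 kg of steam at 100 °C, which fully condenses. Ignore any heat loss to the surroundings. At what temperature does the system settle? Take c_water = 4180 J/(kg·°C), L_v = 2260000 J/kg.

T_f ≈ 24.6 °C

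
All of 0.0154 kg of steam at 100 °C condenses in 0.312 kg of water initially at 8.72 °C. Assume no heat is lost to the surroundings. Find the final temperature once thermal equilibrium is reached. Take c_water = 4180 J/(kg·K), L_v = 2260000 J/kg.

T_f ≈ 38.4 °C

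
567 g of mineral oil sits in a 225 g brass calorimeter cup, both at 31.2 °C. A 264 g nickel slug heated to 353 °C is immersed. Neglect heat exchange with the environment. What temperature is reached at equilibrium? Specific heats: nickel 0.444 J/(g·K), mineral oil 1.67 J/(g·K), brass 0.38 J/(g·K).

T_f ≈ 64.0 °C

Setting the total heat transfer to zero:
264·0.444·(T − 353) + 567·1.67·(T − 31.2) + 225·0.38·(T − 31.2) = 0
117.22(T − 353) + 946.89(T − 31.2) + 85.5(T − 31.2) = 0
1149.6 T = 73588
T = 73588 / 1149.6 = 64 °C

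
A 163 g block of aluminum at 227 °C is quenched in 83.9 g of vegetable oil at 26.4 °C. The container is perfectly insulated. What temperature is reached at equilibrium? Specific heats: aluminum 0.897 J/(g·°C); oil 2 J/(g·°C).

Setting the total heat transfer to zero:
163*0.897*(T − 227) + 83.9*2*(T − 26.4) = 0
146.21(T − 227) + 167.8(T − 26.4) = 0
(146.21 + 167.8) T = 146.21*227 + 167.8*26.4
T = 37620/314.01 ≈ 119.80 °C

T_f ≈ 119.8 °C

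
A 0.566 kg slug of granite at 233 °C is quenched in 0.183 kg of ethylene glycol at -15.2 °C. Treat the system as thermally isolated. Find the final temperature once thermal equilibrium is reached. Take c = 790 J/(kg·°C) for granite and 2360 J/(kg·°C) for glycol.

T_f is the heat-capacity-weighted average of the initial temperatures:
T_f = (447.14*233 + 431.88*(-15.2)) / (447.14 + 431.88)
    = 97619 / 879.02 ≈ 111.05 °C

T_f ≈ 111.1 °C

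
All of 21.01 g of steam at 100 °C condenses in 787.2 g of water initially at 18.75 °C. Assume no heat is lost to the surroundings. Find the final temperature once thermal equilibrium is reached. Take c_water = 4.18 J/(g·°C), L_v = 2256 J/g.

Let T be the final temperature. ΣQ_i = 0:
condense steam: −21.01×2256 = −47399; condensed water 100 °C→T: 87.82(T − 100); water warms: 787.2×4.18×(T − 18.75) = 3290.5(T − 18.75)
3378.3 T = 47399 + 8782.2 + 61697 = 117878
T ≈ 34.89 °C (< 100 °C, so full condensation is consistent).

T_f ≈ 34.9 °C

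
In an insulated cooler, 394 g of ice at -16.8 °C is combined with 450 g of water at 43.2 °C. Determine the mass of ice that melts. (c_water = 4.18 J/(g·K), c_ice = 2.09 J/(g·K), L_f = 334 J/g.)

m_melted ≈ 202 g

Cooling the water to 0 °C releases 450×4.18×43.2 = 81259 J.
Of that, 394×2.09×16.8 = 13834 J goes to bring the ice to 0 °C, leaving 67425 J.
To melt every bit of ice: 394×334 = 131596 J.
That's not enough to melt it all — equilibrium is at 0 °C with ice remaining.
Mass melted = 67425/334 ≈ 201.9 g.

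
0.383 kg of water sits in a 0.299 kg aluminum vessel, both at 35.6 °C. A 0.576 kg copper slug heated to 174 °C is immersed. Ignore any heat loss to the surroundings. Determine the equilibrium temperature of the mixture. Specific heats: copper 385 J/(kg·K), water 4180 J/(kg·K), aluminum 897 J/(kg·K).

Setting the total heat transfer to zero:
0.576·385·(T − 174) + 0.383·4180·(T − 35.6) + 0.299·897·(T − 35.6) = 0
221.76(T − 174) + 1600.9(T − 35.6) + 268.2(T − 35.6) = 0
2090.9 T = 105128
T ≈ 50.28 °C

T_f ≈ 50.3 °C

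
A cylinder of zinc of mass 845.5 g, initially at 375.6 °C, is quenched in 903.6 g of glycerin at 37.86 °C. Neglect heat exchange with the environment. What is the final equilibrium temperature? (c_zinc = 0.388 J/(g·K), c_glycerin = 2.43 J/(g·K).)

T_f ≈ 81.8 °C

T_f = Σ m_i c_i T_i / Σ m_i c_i:
T_f = (328.05×375.6 + 2195.7×37.86) / (328.05 + 2195.7)
    = 206348 / 2523.8 ≈ 81.76 °C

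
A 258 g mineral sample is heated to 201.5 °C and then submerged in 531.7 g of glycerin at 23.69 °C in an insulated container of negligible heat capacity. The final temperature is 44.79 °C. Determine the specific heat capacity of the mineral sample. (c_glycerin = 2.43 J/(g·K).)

Let T be the final temperature. ΣQ_i = 0:
258×c×(44.79 − 201.5) + 531.7×2.43×(44.79 − 23.69) = 0
-40431 c = -27262
c = -27262/-40431 ≈ 0.6743 J/(g·K)

c ≈ 0.674 J/(g·K)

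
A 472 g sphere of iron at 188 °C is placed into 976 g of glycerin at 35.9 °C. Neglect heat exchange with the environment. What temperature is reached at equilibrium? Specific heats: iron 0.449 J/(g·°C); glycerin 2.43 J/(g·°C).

T_f ≈ 48.4 °C

Let T be the final temperature. ΣQ_i = 0:
472*0.449*(T − 188) + 976*2.43*(T − 35.9) = 0
211.93(T − 188) + 2371.7(T − 35.9) = 0
(211.93 + 2371.7) T = 211.93*188 + 2371.7*35.9
T = 124986/2583.6 ≈ 48.38 °C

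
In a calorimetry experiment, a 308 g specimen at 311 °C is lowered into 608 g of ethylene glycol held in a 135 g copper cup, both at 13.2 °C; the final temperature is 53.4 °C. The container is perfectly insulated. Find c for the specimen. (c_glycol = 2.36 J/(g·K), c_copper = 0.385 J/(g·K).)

Net heat exchanged in the isolated system is zero:
308×c×(53.4 − 311) + 608×2.36×(53.4 − 13.2) + 135×0.385×(53.4 − 13.2) = 0
-79341 c = -59772
c = -59772/-79341 ≈ 0.7534 J/(g·K)

c ≈ 0.753 J/(g·K)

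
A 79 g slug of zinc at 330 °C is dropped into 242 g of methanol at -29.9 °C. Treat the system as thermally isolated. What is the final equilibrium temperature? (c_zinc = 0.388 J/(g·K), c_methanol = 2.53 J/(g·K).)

Set heat shed by the hot body equal to heat absorbed by the cold body:
79·0.388·(330 − T) = 242·2.53·(T − (-29.9))
30.65(330 − T) = 612.26(T − (-29.9))
642.91 T = -8191.4  ⇒  T ≈ -12.74 °C

T_f ≈ -12.7 °C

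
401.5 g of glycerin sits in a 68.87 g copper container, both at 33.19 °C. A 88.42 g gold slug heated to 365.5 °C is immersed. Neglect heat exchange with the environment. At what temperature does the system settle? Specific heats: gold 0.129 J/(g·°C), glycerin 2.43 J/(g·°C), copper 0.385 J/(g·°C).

Let T be the final temperature. ΣQ_i = 0:
88.42*0.129*(T − 365.5) + 401.5*2.43*(T − 33.19) + 68.87*0.385*(T − 33.19) = 0
11.41(T − 365.5) + 975.65(T − 33.19) + 26.51(T − 33.19) = 0
1013.6 T = 37431
T = 37431 / 1013.6 = 36.9 °C

T_f ≈ 36.9 °C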